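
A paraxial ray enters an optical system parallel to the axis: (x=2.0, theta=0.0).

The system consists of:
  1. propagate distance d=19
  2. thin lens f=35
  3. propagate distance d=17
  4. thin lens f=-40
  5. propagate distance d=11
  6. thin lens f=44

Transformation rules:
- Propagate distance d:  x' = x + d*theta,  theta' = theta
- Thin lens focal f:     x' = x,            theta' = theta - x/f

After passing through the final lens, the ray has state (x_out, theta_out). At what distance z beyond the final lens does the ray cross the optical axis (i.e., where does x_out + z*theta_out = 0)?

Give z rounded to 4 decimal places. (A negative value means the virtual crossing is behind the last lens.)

Answer: 14.5450

Derivation:
Initial: x=2.0000 theta=0.0000
After 1 (propagate distance d=19): x=2.0000 theta=0.0000
After 2 (thin lens f=35): x=2.0000 theta=-2/35 (≈-0.0571)
After 3 (propagate distance d=17): x=36/35 (≈1.0286) theta=-2/35 (≈-0.0571)
After 4 (thin lens f=-40): x=36/35 (≈1.0286) theta=-11/350 (≈-0.0314)
After 5 (propagate distance d=11): x=239/350 (≈0.6829) theta=-11/350 (≈-0.0314)
After 6 (thin lens f=44): x=239/350 (≈0.6829) theta=-723/15400 (≈-0.0469)
z_focus = -x_out/theta_out = -(239/350)/(-723/15400) = 10516/723 ≈ 14.5450
Rounded to 4 decimal places: z = 14.5450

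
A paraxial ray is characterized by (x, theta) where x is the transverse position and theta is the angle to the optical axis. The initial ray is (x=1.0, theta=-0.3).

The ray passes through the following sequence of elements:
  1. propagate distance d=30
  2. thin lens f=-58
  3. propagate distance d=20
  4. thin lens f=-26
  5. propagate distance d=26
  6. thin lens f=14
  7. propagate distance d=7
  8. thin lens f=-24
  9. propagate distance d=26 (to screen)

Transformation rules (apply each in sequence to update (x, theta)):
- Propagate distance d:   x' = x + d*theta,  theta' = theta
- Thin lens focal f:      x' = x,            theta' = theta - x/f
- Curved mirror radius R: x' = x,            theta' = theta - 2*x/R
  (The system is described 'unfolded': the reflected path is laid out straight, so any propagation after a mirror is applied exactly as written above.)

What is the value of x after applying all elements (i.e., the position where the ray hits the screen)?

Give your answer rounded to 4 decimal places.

Initial: x=1.0000 theta=-0.3000
After 1 (propagate distance d=30): x=-8.0000 theta=-0.3000
After 2 (thin lens f=-58): x=-8.0000 theta=-127/290 (≈-0.4379)
After 3 (propagate distance d=20): x=-486/29 (≈-16.7586) theta=-127/290 (≈-0.4379)
After 4 (thin lens f=-26): x=-486/29 (≈-16.7586) theta=-4081/3770 (≈-1.0825)
After 5 (propagate distance d=26): x=-6511/145 (≈-44.9034) theta=-4081/3770 (≈-1.0825)
After 6 (thin lens f=14): x=-6511/145 (≈-44.9034) theta=28038/13195 (≈2.1249)
After 7 (propagate distance d=7): x=-11321/377 (≈-30.0292) theta=28038/13195 (≈2.1249)
After 8 (thin lens f=-24): x=-11321/377 (≈-30.0292) theta=276677/316680 (≈0.8737)
After 9 (propagate distance d=26 (to screen)): x=-1158019/158340 (≈-7.3135) theta=276677/316680 (≈0.8737)
Rounded to 4 decimal places: x = -7.3135

Answer: -7.3135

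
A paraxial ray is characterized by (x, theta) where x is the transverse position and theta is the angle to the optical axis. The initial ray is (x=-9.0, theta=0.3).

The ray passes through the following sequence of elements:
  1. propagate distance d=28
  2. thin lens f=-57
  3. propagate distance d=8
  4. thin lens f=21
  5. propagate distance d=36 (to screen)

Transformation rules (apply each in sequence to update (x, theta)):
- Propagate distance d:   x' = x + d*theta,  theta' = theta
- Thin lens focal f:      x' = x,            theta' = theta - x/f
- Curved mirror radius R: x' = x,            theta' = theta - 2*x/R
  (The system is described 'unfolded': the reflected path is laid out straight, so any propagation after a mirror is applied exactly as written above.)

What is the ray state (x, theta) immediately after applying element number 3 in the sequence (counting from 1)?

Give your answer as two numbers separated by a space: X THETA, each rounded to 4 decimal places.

Answer: 1.7158 0.2895

Derivation:
Initial: x=-9.0000 theta=0.3000
After 1 (propagate distance d=28): x=-0.6000 theta=0.3000
After 2 (thin lens f=-57): x=-0.6000 theta=11/38 (≈0.2895)
After 3 (propagate distance d=8): x=163/95 (≈1.7158) theta=11/38 (≈0.2895)
Rounded to 4 decimal places: x = 1.7158, theta = 0.2895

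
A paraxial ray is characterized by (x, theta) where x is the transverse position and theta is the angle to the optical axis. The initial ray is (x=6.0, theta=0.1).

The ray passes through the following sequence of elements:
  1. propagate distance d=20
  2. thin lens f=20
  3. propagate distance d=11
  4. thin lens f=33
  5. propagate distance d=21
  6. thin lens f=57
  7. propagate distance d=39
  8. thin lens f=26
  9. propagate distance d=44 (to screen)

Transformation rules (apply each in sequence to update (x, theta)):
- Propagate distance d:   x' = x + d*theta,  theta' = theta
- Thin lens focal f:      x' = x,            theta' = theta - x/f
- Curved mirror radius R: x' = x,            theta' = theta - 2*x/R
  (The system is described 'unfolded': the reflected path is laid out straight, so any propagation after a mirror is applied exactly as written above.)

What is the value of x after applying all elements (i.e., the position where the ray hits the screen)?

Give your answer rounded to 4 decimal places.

Initial: x=6.0000 theta=0.1000
After 1 (propagate distance d=20): x=8.0000 theta=0.1000
After 2 (thin lens f=20): x=8.0000 theta=-0.3000
After 3 (propagate distance d=11): x=4.7000 theta=-0.3000
After 4 (thin lens f=33): x=4.7000 theta=-73/165 (≈-0.4424)
After 5 (propagate distance d=21): x=-101/22 (≈-4.5909) theta=-73/165 (≈-0.4424)
After 6 (thin lens f=57): x=-101/22 (≈-4.5909) theta=-2269/6270 (≈-0.3619)
After 7 (propagate distance d=39): x=-19546/1045 (≈-18.7043) theta=-2269/6270 (≈-0.3619)
After 8 (thin lens f=26): x=-19546/1045 (≈-18.7043) theta=29141/81510 (≈0.3575)
After 9 (propagate distance d=44 (to screen)): x=-121192/40755 (≈-2.9737) theta=29141/81510 (≈0.3575)
Rounded to 4 decimal places: x = -2.9737

Answer: -2.9737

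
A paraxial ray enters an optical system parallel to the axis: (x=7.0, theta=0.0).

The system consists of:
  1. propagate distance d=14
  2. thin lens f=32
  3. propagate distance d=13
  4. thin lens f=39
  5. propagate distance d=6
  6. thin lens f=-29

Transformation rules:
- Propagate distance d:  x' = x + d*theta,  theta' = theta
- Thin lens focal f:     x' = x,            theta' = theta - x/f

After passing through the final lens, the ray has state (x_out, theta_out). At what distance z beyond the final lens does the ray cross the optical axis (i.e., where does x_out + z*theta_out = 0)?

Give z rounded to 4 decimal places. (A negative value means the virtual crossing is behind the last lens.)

Initial: x=7.0000 theta=0.0000
After 1 (propagate distance d=14): x=7.0000 theta=0.0000
After 2 (thin lens f=32): x=7.0000 theta=-7/32 (≈-0.2188)
After 3 (propagate distance d=13): x=133/32 (≈4.1563) theta=-7/32 (≈-0.2188)
After 4 (thin lens f=39): x=133/32 (≈4.1563) theta=-203/624 (≈-0.3253)
After 5 (propagate distance d=6): x=917/416 (≈2.2043) theta=-203/624 (≈-0.3253)
After 6 (thin lens f=-29): x=917/416 (≈2.2043) theta=-9023/36192 (≈-0.2493)
z_focus = -x_out/theta_out = -(917/416)/(-9023/36192) = 11397/1289 ≈ 8.8417
Rounded to 4 decimal places: z = 8.8417

Answer: 8.8417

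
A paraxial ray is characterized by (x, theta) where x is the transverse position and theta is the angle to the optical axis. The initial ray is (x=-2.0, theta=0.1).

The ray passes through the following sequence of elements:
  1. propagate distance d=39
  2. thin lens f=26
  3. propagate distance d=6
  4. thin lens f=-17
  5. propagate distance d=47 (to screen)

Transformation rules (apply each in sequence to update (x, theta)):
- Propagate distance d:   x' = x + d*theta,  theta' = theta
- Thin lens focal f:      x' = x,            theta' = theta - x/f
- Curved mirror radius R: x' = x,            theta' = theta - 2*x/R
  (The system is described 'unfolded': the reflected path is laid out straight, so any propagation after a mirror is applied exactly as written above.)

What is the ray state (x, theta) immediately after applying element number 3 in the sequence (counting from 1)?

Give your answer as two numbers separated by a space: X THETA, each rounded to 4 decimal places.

Initial: x=-2.0000 theta=0.1000
After 1 (propagate distance d=39): x=1.9000 theta=0.1000
After 2 (thin lens f=26): x=1.9000 theta=7/260 (≈0.0269)
After 3 (propagate distance d=6): x=134/65 (≈2.0615) theta=7/260 (≈0.0269)
Rounded to 4 decimal places: x = 2.0615, theta = 0.0269

Answer: 2.0615 0.0269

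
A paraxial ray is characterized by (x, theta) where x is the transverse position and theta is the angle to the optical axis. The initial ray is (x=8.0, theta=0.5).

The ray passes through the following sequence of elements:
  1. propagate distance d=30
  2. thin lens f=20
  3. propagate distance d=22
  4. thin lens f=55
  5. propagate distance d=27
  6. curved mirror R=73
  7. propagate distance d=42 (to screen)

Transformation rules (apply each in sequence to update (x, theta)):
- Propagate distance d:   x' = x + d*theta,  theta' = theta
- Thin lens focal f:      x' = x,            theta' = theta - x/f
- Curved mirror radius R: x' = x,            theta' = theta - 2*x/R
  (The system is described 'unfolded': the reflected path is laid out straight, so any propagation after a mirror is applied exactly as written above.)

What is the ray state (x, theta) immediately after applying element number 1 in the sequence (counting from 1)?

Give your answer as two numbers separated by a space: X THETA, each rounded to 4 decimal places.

Initial: x=8.0000 theta=0.5000
After 1 (propagate distance d=30): x=23.0000 theta=0.5000
Rounded to 4 decimal places: x = 23.0000, theta = 0.5000

Answer: 23.0000 0.5000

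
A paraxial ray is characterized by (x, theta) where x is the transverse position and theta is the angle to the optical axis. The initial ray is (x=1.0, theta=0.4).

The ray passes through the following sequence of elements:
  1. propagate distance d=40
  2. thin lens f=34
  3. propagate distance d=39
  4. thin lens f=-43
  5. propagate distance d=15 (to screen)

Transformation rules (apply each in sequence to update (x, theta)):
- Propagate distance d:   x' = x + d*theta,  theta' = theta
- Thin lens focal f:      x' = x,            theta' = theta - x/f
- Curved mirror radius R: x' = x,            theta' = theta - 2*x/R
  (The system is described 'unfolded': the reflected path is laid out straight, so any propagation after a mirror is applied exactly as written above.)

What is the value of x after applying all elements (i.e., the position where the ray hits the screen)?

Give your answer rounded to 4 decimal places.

Initial: x=1.0000 theta=0.4000
After 1 (propagate distance d=40): x=17.0000 theta=0.4000
After 2 (thin lens f=34): x=17.0000 theta=-0.1000
After 3 (propagate distance d=39): x=13.1000 theta=-0.1000
After 4 (thin lens f=-43): x=13.1000 theta=44/215 (≈0.2047)
After 5 (propagate distance d=15 (to screen)): x=6953/430 (≈16.1698) theta=44/215 (≈0.2047)
Rounded to 4 decimal places: x = 16.1698

Answer: 16.1698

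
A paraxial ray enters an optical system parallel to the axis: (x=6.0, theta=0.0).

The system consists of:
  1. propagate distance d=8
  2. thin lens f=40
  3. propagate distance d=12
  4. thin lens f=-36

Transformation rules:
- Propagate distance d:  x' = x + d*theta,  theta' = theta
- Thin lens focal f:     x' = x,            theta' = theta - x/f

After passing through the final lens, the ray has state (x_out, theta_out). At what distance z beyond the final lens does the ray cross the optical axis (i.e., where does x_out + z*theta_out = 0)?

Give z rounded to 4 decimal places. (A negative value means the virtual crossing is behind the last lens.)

Initial: x=6.0000 theta=0.0000
After 1 (propagate distance d=8): x=6.0000 theta=0.0000
After 2 (thin lens f=40): x=6.0000 theta=-0.1500
After 3 (propagate distance d=12): x=4.2000 theta=-0.1500
After 4 (thin lens f=-36): x=4.2000 theta=-1/30 (≈-0.0333)
z_focus = -x_out/theta_out = -(4.2000)/(-1/30) = 126.0000
Rounded to 4 decimal places: z = 126.0000

Answer: 126.0000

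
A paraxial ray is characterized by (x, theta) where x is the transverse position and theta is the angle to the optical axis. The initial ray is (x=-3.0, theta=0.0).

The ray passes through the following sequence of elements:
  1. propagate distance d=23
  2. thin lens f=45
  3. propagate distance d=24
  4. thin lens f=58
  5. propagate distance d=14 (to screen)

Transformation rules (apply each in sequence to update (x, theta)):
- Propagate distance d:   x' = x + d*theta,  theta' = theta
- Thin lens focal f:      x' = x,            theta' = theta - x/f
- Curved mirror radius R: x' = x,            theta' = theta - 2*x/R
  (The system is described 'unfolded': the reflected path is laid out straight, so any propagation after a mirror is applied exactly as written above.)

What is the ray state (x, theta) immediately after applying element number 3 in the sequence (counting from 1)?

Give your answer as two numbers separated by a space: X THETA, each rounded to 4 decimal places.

Initial: x=-3.0000 theta=0.0000
After 1 (propagate distance d=23): x=-3.0000 theta=0.0000
After 2 (thin lens f=45): x=-3.0000 theta=1/15 (≈0.0667)
After 3 (propagate distance d=24): x=-1.4000 theta=1/15 (≈0.0667)
Rounded to 4 decimal places: x = -1.4000, theta = 0.0667

Answer: -1.4000 0.0667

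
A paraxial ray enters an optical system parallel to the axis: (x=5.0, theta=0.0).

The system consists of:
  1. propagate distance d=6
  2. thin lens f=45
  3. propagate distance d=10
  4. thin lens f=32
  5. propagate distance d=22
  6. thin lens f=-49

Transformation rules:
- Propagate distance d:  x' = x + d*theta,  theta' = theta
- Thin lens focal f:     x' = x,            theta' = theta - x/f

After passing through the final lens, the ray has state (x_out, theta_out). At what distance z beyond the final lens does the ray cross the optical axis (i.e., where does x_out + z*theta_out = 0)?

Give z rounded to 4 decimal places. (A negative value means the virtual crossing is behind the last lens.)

Initial: x=5.0000 theta=0.0000
After 1 (propagate distance d=6): x=5.0000 theta=0.0000
After 2 (thin lens f=45): x=5.0000 theta=-1/9 (≈-0.1111)
After 3 (propagate distance d=10): x=35/9 (≈3.8889) theta=-1/9 (≈-0.1111)
After 4 (thin lens f=32): x=35/9 (≈3.8889) theta=-67/288 (≈-0.2326)
After 5 (propagate distance d=22): x=-59/48 (≈-1.2292) theta=-67/288 (≈-0.2326)
After 6 (thin lens f=-49): x=-59/48 (≈-1.2292) theta=-3637/14112 (≈-0.2577)
z_focus = -x_out/theta_out = -(-59/48)/(-3637/14112) = -17346/3637 ≈ -4.7693
Rounded to 4 decimal places: z = -4.7693

Answer: -4.7693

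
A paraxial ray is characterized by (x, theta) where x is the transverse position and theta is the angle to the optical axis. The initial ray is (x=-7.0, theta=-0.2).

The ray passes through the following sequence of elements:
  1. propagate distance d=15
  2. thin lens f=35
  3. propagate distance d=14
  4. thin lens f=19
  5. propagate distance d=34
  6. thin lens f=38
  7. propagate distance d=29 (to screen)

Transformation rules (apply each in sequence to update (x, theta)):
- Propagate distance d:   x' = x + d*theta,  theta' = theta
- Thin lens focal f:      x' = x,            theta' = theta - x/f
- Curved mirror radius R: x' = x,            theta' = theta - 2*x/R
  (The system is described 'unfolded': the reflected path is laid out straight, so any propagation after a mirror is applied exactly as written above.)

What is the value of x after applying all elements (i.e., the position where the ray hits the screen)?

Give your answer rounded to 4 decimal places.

Initial: x=-7.0000 theta=-0.2000
After 1 (propagate distance d=15): x=-10.0000 theta=-0.2000
After 2 (thin lens f=35): x=-10.0000 theta=3/35 (≈0.0857)
After 3 (propagate distance d=14): x=-8.8000 theta=3/35 (≈0.0857)
After 4 (thin lens f=19): x=-8.8000 theta=73/133 (≈0.5489)
After 5 (propagate distance d=34): x=6558/665 (≈9.8617) theta=73/133 (≈0.5489)
After 6 (thin lens f=38): x=6558/665 (≈9.8617) theta=3656/12635 (≈0.2894)
After 7 (propagate distance d=29 (to screen)): x=230626/12635 (≈18.2529) theta=3656/12635 (≈0.2894)
Rounded to 4 decimal places: x = 18.2529

Answer: 18.2529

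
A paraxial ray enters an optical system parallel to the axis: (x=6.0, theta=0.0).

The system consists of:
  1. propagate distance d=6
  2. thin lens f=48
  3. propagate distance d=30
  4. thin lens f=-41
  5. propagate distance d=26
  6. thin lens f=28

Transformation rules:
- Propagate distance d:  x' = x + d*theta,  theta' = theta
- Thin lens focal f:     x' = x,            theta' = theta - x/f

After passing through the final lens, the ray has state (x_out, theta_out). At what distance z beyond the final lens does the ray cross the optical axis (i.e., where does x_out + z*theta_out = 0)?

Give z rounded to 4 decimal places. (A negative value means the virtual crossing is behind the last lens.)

Initial: x=6.0000 theta=0.0000
After 1 (propagate distance d=6): x=6.0000 theta=0.0000
After 2 (thin lens f=48): x=6.0000 theta=-0.1250
After 3 (propagate distance d=30): x=2.2500 theta=-0.1250
After 4 (thin lens f=-41): x=2.2500 theta=-23/328 (≈-0.0701)
After 5 (propagate distance d=26): x=35/82 (≈0.4268) theta=-23/328 (≈-0.0701)
After 6 (thin lens f=28): x=35/82 (≈0.4268) theta=-7/82 (≈-0.0854)
z_focus = -x_out/theta_out = -(35/82)/(-7/82) = 5.0000
Rounded to 4 decimal places: z = 5.0000

Answer: 5.0000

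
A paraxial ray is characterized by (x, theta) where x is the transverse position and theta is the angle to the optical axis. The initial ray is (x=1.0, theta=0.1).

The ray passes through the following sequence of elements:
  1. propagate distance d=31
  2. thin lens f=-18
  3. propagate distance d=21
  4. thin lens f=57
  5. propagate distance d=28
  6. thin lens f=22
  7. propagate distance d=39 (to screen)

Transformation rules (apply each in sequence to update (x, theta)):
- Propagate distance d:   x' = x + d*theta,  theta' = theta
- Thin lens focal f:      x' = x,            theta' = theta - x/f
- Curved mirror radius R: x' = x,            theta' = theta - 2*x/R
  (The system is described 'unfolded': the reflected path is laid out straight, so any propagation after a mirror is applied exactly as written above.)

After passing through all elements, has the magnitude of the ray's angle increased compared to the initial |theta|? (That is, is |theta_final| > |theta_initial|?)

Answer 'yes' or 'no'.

Initial: x=1.0000 theta=0.1000
After 1 (propagate distance d=31): x=4.1000 theta=0.1000
After 2 (thin lens f=-18): x=4.1000 theta=59/180 (≈0.3278)
After 3 (propagate distance d=21): x=659/60 (≈10.9833) theta=59/180 (≈0.3278)
After 4 (thin lens f=57): x=659/60 (≈10.9833) theta=77/570 (≈0.1351)
After 5 (propagate distance d=28): x=5611/380 (≈14.7658) theta=77/570 (≈0.1351)
After 6 (thin lens f=22): x=5611/380 (≈14.7658) theta=-2689/5016 (≈-0.5361)
After 7 (propagate distance d=39 (to screen)): x=-51343/8360 (≈-6.1415) theta=-2689/5016 (≈-0.5361)
|theta_initial|=0.1000 |theta_final|=2689/5016 (≈0.5361) -> increased

Answer: yes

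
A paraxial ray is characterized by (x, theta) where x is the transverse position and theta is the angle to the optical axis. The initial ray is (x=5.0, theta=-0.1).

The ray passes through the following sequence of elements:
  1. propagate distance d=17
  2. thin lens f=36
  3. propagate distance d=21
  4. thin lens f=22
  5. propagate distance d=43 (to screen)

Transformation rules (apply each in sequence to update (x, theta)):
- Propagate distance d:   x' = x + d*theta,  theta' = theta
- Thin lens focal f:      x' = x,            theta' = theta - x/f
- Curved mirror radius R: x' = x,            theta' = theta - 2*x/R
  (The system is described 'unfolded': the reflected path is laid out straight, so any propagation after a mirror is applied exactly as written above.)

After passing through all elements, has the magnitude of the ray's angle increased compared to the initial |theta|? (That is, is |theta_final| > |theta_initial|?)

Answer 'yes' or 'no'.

Initial: x=5.0000 theta=-0.1000
After 1 (propagate distance d=17): x=3.3000 theta=-0.1000
After 2 (thin lens f=36): x=3.3000 theta=-23/120 (≈-0.1917)
After 3 (propagate distance d=21): x=-0.7250 theta=-23/120 (≈-0.1917)
After 4 (thin lens f=22): x=-0.7250 theta=-419/2640 (≈-0.1587)
After 5 (propagate distance d=43 (to screen)): x=-19931/2640 (≈-7.5496) theta=-419/2640 (≈-0.1587)
|theta_initial|=0.1000 |theta_final|=419/2640 (≈0.1587) -> increased

Answer: yes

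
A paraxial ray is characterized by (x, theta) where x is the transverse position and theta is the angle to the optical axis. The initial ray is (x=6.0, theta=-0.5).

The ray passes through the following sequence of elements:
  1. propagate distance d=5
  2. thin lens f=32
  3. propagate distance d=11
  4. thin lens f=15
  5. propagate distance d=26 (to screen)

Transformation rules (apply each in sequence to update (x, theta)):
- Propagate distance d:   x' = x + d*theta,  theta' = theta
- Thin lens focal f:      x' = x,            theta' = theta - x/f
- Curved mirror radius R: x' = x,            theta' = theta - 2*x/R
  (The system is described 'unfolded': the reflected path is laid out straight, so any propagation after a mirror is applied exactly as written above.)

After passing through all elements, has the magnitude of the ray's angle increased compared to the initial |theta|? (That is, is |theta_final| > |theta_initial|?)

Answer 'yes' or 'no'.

Answer: no

Derivation:
Initial: x=6.0000 theta=-0.5000
After 1 (propagate distance d=5): x=3.5000 theta=-0.5000
After 2 (thin lens f=32): x=3.5000 theta=-39/64 (≈-0.6094)
After 3 (propagate distance d=11): x=-205/64 (≈-3.2031) theta=-39/64 (≈-0.6094)
After 4 (thin lens f=15): x=-205/64 (≈-3.2031) theta=-19/48 (≈-0.3958)
After 5 (propagate distance d=26 (to screen)): x=-2591/192 (≈-13.4948) theta=-19/48 (≈-0.3958)
|theta_initial|=0.5000 |theta_final|=19/48 (≈0.3958) -> not increased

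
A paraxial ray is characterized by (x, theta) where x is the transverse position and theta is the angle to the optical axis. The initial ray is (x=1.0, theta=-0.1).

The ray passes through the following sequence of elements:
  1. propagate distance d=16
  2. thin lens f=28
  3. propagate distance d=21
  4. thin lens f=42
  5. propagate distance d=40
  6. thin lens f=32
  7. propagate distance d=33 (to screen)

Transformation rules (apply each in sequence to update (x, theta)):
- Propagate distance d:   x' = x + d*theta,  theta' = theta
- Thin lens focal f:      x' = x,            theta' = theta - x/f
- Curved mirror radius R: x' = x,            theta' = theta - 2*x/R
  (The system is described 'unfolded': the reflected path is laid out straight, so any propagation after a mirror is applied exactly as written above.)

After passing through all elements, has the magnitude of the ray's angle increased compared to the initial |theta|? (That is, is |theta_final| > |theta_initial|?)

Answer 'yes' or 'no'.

Answer: no

Derivation:
Initial: x=1.0000 theta=-0.1000
After 1 (propagate distance d=16): x=-0.6000 theta=-0.1000
After 2 (thin lens f=28): x=-0.6000 theta=-11/140 (≈-0.0786)
After 3 (propagate distance d=21): x=-2.2500 theta=-11/140 (≈-0.0786)
After 4 (thin lens f=42): x=-2.2500 theta=-0.0250
After 5 (propagate distance d=40): x=-3.2500 theta=-0.0250
After 6 (thin lens f=32): x=-3.2500 theta=49/640 (≈0.0766)
After 7 (propagate distance d=33 (to screen)): x=-463/640 (≈-0.7234) theta=49/640 (≈0.0766)
|theta_initial|=0.1000 |theta_final|=49/640 (≈0.0766) -> not increased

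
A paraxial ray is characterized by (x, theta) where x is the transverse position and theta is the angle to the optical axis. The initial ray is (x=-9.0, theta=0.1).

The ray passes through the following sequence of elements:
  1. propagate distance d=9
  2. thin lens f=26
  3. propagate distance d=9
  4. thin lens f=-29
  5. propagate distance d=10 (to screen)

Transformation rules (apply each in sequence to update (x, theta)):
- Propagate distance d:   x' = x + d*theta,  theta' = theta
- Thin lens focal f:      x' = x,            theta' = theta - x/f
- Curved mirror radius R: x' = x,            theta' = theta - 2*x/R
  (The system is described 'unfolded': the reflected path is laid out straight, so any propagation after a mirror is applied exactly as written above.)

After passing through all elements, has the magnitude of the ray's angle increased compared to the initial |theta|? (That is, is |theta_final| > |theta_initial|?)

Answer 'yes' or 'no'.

Answer: yes

Derivation:
Initial: x=-9.0000 theta=0.1000
After 1 (propagate distance d=9): x=-8.1000 theta=0.1000
After 2 (thin lens f=26): x=-8.1000 theta=107/260 (≈0.4115)
After 3 (propagate distance d=9): x=-1143/260 (≈-4.3962) theta=107/260 (≈0.4115)
After 4 (thin lens f=-29): x=-1143/260 (≈-4.3962) theta=98/377 (≈0.2599)
After 5 (propagate distance d=10 (to screen)): x=-13547/7540 (≈-1.7967) theta=98/377 (≈0.2599)
|theta_initial|=0.1000 |theta_final|=98/377 (≈0.2599) -> increased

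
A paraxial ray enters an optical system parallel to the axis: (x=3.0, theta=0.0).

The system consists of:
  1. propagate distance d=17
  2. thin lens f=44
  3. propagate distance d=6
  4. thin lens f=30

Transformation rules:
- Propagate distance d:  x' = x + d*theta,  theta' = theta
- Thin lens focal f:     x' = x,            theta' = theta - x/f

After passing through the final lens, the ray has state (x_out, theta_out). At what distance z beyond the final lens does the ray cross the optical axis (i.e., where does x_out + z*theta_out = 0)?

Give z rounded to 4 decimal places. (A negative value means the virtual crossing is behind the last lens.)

Initial: x=3.0000 theta=0.0000
After 1 (propagate distance d=17): x=3.0000 theta=0.0000
After 2 (thin lens f=44): x=3.0000 theta=-3/44 (≈-0.0682)
After 3 (propagate distance d=6): x=57/22 (≈2.5909) theta=-3/44 (≈-0.0682)
After 4 (thin lens f=30): x=57/22 (≈2.5909) theta=-17/110 (≈-0.1545)
z_focus = -x_out/theta_out = -(57/22)/(-17/110) = 285/17 ≈ 16.7647
Rounded to 4 decimal places: z = 16.7647

Answer: 16.7647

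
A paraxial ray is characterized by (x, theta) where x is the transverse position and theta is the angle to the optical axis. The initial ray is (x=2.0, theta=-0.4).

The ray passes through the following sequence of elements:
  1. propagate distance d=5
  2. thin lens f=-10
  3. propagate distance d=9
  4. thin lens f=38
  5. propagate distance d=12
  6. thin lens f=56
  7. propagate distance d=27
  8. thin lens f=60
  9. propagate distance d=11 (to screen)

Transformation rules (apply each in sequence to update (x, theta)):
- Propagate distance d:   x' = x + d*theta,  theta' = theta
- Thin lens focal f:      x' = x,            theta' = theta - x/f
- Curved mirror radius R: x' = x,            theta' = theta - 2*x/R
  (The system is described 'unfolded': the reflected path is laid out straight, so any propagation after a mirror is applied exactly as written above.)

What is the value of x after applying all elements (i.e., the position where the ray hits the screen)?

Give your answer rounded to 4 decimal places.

Initial: x=2.0000 theta=-0.4000
After 1 (propagate distance d=5): x=0.0000 theta=-0.4000
After 2 (thin lens f=-10): x=0.0000 theta=-0.4000
After 3 (propagate distance d=9): x=-3.6000 theta=-0.4000
After 4 (thin lens f=38): x=-3.6000 theta=-29/95 (≈-0.3053)
After 5 (propagate distance d=12): x=-138/19 (≈-7.2632) theta=-29/95 (≈-0.3053)
After 6 (thin lens f=56): x=-138/19 (≈-7.2632) theta=-467/2660 (≈-0.1756)
After 7 (propagate distance d=27): x=-31929/2660 (≈-12.0034) theta=-467/2660 (≈-0.1756)
After 8 (thin lens f=60): x=-31929/2660 (≈-12.0034) theta=1303/53200 (≈0.0245)
After 9 (propagate distance d=11 (to screen)): x=-624247/53200 (≈-11.7340) theta=1303/53200 (≈0.0245)
Rounded to 4 decimal places: x = -11.7340

Answer: -11.7340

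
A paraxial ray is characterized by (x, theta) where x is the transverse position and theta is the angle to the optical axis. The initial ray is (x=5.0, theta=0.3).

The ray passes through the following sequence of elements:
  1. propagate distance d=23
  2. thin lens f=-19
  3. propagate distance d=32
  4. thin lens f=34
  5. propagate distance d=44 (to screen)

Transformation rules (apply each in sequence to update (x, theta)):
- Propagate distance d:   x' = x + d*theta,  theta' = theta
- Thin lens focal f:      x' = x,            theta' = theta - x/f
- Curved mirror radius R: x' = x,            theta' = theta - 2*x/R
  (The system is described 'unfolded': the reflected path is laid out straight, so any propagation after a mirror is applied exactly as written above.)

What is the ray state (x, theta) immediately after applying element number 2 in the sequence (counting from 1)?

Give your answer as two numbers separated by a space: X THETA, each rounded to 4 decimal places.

Answer: 11.9000 0.9263

Derivation:
Initial: x=5.0000 theta=0.3000
After 1 (propagate distance d=23): x=11.9000 theta=0.3000
After 2 (thin lens f=-19): x=11.9000 theta=88/95 (≈0.9263)
Rounded to 4 decimal places: x = 11.9000, theta = 0.9263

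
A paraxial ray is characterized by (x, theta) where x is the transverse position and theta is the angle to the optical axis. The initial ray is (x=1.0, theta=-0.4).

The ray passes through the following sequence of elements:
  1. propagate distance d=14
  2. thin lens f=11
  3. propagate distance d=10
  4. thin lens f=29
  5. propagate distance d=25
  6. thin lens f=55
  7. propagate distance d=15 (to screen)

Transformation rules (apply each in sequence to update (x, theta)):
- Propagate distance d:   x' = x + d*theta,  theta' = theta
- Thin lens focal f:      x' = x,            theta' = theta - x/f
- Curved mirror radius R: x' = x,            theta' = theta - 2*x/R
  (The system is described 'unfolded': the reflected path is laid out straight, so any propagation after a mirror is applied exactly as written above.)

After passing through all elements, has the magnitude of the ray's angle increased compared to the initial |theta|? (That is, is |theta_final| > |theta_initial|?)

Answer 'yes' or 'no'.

Answer: no

Derivation:
Initial: x=1.0000 theta=-0.4000
After 1 (propagate distance d=14): x=-4.6000 theta=-0.4000
After 2 (thin lens f=11): x=-4.6000 theta=1/55 (≈0.0182)
After 3 (propagate distance d=10): x=-243/55 (≈-4.4182) theta=1/55 (≈0.0182)
After 4 (thin lens f=29): x=-243/55 (≈-4.4182) theta=272/1595 (≈0.1705)
After 5 (propagate distance d=25): x=-247/1595 (≈-0.1549) theta=272/1595 (≈0.1705)
After 6 (thin lens f=55): x=-247/1595 (≈-0.1549) theta=15207/87725 (≈0.1733)
After 7 (propagate distance d=15 (to screen)): x=42904/17545 (≈2.4454) theta=15207/87725 (≈0.1733)
|theta_initial|=0.4000 |theta_final|=15207/87725 (≈0.1733) -> not increased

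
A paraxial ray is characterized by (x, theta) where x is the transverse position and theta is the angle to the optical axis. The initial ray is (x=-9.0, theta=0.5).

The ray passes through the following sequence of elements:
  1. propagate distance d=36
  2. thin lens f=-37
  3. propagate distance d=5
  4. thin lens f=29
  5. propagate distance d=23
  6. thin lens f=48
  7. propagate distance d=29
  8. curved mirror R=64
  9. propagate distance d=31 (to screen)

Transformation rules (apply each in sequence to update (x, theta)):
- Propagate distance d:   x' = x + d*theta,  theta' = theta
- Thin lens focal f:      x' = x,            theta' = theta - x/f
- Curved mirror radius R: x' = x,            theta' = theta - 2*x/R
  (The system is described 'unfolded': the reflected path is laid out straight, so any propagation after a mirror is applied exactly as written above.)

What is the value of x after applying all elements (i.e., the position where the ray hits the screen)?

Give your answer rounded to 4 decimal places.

Answer: -2.7719

Derivation:
Initial: x=-9.0000 theta=0.5000
After 1 (propagate distance d=36): x=9.0000 theta=0.5000
After 2 (thin lens f=-37): x=9.0000 theta=55/74 (≈0.7432)
After 3 (propagate distance d=5): x=941/74 (≈12.7162) theta=55/74 (≈0.7432)
After 4 (thin lens f=29): x=941/74 (≈12.7162) theta=327/1073 (≈0.3048)
After 5 (propagate distance d=23): x=42331/2146 (≈19.7255) theta=327/1073 (≈0.3048)
After 6 (thin lens f=48): x=42331/2146 (≈19.7255) theta=-10939/103008 (≈-0.1062)
After 7 (propagate distance d=29): x=1714657/103008 (≈16.6459) theta=-10939/103008 (≈-0.1062)
After 8 (curved mirror R=64): x=1714657/103008 (≈16.6459) theta=-688235/1098752 (≈-0.6264)
After 9 (propagate distance d=31 (to screen)): x=-9136831/3296256 (≈-2.7719) theta=-688235/1098752 (≈-0.6264)
Rounded to 4 decimal places: x = -2.7719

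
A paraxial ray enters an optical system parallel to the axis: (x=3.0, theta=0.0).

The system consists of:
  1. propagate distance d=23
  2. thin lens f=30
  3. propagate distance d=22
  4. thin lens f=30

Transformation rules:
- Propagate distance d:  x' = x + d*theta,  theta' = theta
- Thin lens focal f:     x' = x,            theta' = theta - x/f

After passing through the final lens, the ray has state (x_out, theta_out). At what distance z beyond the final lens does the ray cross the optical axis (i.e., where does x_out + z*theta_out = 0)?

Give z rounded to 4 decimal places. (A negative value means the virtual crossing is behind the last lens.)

Initial: x=3.0000 theta=0.0000
After 1 (propagate distance d=23): x=3.0000 theta=0.0000
After 2 (thin lens f=30): x=3.0000 theta=-0.1000
After 3 (propagate distance d=22): x=0.8000 theta=-0.1000
After 4 (thin lens f=30): x=0.8000 theta=-19/150 (≈-0.1267)
z_focus = -x_out/theta_out = -(0.8000)/(-19/150) = 120/19 ≈ 6.3158
Rounded to 4 decimal places: z = 6.3158

Answer: 6.3158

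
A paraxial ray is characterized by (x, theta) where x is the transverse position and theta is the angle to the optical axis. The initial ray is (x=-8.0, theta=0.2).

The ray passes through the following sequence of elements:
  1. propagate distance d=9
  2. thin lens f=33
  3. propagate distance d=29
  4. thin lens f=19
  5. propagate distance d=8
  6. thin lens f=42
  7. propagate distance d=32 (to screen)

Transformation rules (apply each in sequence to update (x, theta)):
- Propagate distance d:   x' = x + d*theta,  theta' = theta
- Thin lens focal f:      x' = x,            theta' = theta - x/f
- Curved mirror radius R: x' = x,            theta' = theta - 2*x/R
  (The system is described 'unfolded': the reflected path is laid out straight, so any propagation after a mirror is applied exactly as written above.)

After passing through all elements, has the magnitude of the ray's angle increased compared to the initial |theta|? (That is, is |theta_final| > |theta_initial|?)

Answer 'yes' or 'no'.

Answer: no

Derivation:
Initial: x=-8.0000 theta=0.2000
After 1 (propagate distance d=9): x=-6.2000 theta=0.2000
After 2 (thin lens f=33): x=-6.2000 theta=64/165 (≈0.3879)
After 3 (propagate distance d=29): x=833/165 (≈5.0485) theta=64/165 (≈0.3879)
After 4 (thin lens f=19): x=833/165 (≈5.0485) theta=383/3135 (≈0.1222)
After 5 (propagate distance d=8): x=6297/1045 (≈6.0258) theta=383/3135 (≈0.1222)
After 6 (thin lens f=42): x=6297/1045 (≈6.0258) theta=-17/798 (≈-0.0213)
After 7 (propagate distance d=32 (to screen)): x=117277/21945 (≈5.3441) theta=-17/798 (≈-0.0213)
|theta_initial|=0.2000 |theta_final|=17/798 (≈0.0213) -> not increased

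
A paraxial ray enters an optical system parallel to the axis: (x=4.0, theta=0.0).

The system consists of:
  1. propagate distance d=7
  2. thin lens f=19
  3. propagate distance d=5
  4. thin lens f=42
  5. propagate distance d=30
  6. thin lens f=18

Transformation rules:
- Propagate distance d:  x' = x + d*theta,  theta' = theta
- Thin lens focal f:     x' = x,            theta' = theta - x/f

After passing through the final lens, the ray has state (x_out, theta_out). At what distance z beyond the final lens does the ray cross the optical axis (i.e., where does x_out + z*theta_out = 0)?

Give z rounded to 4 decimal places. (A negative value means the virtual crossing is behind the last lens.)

Initial: x=4.0000 theta=0.0000
After 1 (propagate distance d=7): x=4.0000 theta=0.0000
After 2 (thin lens f=19): x=4.0000 theta=-4/19 (≈-0.2105)
After 3 (propagate distance d=5): x=56/19 (≈2.9474) theta=-4/19 (≈-0.2105)
After 4 (thin lens f=42): x=56/19 (≈2.9474) theta=-16/57 (≈-0.2807)
After 5 (propagate distance d=30): x=-104/19 (≈-5.4737) theta=-16/57 (≈-0.2807)
After 6 (thin lens f=18): x=-104/19 (≈-5.4737) theta=4/171 (≈0.0234)
z_focus = -x_out/theta_out = -(-104/19)/(4/171) = 234.0000
Rounded to 4 decimal places: z = 234.0000

Answer: 234.0000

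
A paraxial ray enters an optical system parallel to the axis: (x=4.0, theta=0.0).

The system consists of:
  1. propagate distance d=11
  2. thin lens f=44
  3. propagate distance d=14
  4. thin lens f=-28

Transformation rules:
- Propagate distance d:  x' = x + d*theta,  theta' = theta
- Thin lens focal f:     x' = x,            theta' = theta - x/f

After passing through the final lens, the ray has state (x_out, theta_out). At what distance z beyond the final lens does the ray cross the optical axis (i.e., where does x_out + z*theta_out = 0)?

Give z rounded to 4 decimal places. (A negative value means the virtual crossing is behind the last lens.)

Initial: x=4.0000 theta=0.0000
After 1 (propagate distance d=11): x=4.0000 theta=0.0000
After 2 (thin lens f=44): x=4.0000 theta=-1/11 (≈-0.0909)
After 3 (propagate distance d=14): x=30/11 (≈2.7273) theta=-1/11 (≈-0.0909)
After 4 (thin lens f=-28): x=30/11 (≈2.7273) theta=1/154 (≈0.0065)
z_focus = -x_out/theta_out = -(30/11)/(1/154) = -420.0000
Rounded to 4 decimal places: z = -420.0000

Answer: -420.0000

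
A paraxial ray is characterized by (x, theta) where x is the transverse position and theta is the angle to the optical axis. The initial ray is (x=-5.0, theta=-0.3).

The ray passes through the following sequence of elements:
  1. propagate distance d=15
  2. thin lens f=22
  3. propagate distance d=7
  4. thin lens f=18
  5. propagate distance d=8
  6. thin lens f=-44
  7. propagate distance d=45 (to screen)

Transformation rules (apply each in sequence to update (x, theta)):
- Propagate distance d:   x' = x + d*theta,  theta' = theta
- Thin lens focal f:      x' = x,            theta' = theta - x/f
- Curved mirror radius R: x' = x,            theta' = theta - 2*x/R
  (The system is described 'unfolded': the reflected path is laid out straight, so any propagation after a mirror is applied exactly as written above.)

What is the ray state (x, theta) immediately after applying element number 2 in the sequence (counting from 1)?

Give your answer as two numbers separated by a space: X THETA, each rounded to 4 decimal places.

Initial: x=-5.0000 theta=-0.3000
After 1 (propagate distance d=15): x=-9.5000 theta=-0.3000
After 2 (thin lens f=22): x=-9.5000 theta=29/220 (≈0.1318)
Rounded to 4 decimal places: x = -9.5000, theta = 0.1318

Answer: -9.5000 0.1318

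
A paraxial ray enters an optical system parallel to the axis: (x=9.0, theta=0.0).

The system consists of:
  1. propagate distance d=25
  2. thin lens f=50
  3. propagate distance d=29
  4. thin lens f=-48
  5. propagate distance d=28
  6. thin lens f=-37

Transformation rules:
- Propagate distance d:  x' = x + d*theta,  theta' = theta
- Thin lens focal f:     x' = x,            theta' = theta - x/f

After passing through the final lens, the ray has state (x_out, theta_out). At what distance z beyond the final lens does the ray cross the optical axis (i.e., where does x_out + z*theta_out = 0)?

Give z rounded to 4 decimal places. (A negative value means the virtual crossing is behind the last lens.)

Initial: x=9.0000 theta=0.0000
After 1 (propagate distance d=25): x=9.0000 theta=0.0000
After 2 (thin lens f=50): x=9.0000 theta=-0.1800
After 3 (propagate distance d=29): x=3.7800 theta=-0.1800
After 4 (thin lens f=-48): x=3.7800 theta=-81/800 (≈-0.1013)
After 5 (propagate distance d=28): x=0.9450 theta=-81/800 (≈-0.1013)
After 6 (thin lens f=-37): x=0.9450 theta=-2241/29600 (≈-0.0757)
z_focus = -x_out/theta_out = -(0.9450)/(-2241/29600) = 1036/83 ≈ 12.4819
Rounded to 4 decimal places: z = 12.4819

Answer: 12.4819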